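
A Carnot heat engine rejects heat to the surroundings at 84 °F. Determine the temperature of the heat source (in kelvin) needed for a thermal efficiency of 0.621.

T_C = 84 °F → (84 − 32) × 5/9 = 28.89 °C = 302.04 K.
From η = 1 − T_C/T_H, solving for T_H gives T_H = T_C/(1 − η) = 302.04/(1 − 0.621) = 796.9 K.

T_H ≈ 796.9 K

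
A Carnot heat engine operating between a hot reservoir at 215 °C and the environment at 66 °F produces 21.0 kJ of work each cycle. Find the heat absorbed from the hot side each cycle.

Q_H ≈ 52.27 kJ

T_H = 215 °C → 215 + 273.15 = 488.15 K.
T_C = 66 °F → (66 − 32) × 5/9 = 18.89 °C = 292.04 K.
Carnot efficiency: η = 1 − T_C/T_H = 1 − 292.04/488.15 = 0.4017.
Q_H = W/η = 21.0/0.4017 = 52.27 kJ.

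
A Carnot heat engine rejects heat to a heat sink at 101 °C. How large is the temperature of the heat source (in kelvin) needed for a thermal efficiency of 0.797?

T_C = 101 °C → 101 + 273.15 = 374.15 K.
From η = 1 − T_C/T_H, solving for T_H gives T_H = T_C/(1 − η) = 374.15/(1 − 0.797) = 1840 K.

T_H ≈ 1840 K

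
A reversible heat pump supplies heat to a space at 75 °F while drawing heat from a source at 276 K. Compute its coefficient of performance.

T_H = 75 °F → (75 − 32) × 5/9 = 23.89 °C = 297.04 K.
For a reversible heat pump, COP_HP = T_H/(T_H − T_C) = 297.04/(297.04 − 276.00) = 14.12.

COP_HP ≈ 14.12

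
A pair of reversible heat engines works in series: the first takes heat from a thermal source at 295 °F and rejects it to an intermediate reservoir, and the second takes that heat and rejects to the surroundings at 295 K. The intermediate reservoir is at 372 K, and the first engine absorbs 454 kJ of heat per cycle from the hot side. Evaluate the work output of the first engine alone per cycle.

T_H = 295 °F → (295 − 32) × 5/9 = 146.11 °C = 419.26 K.
First-stage efficiency η₁ = 1 − T_m/T_H = 1 − 372.00/419.26 = 0.1127.
W₁ = η₁·Q_H = 0.1127 × 454 = 51.2 kJ.

W₁ ≈ 51.2 kJ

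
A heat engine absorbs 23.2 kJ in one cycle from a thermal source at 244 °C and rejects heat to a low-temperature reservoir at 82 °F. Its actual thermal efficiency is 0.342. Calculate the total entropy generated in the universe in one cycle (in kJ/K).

T_H = 244 °C → 244 + 273.15 = 517.15 K.
T_C = 82 °F → (82 − 32) × 5/9 = 27.78 °C = 300.93 K.
W = η·Q_H = 0.342 × 23.2 = 7.934 kJ, so Q_C = Q_H − W = 15.27 kJ.
Reservoir entropy changes: ΔS_H = −Q_H/T_H = −23.2/517.15 = -0.04486 kJ/K and ΔS_C = +Q_C/T_C = 15.27/300.93 = 0.05073 kJ/K.
ΔS_univ = −Q_H/T_H + Q_C/T_C = 0.00587 kJ/K (> 0, since η = 0.342 < η_Carnot = 0.418).

ΔS_univ ≈ 0.00587 kJ/K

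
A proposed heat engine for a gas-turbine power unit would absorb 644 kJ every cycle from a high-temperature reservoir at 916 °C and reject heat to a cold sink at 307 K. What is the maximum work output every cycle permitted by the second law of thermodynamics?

W_max ≈ 478 kJ

T_H = 916 °C → 916 + 273.15 = 1189.15 K.
No engine can exceed the Carnot limit: η_max = 1 − T_C/T_H = 1 − 307.00/1189.15 = 0.7418.
W_max = η_max · Q_H = 0.7418 × 644 = 478 kJ.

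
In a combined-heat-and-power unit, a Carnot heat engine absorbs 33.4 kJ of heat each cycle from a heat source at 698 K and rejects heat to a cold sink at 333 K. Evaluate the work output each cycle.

W ≈ 17.47 kJ

η_rev = 1 − T_C/T_H = 1 − 333.00/698.00 = 0.5229.
W = η·Q_H = 0.5229 × 33.4 = 17.47 kJ.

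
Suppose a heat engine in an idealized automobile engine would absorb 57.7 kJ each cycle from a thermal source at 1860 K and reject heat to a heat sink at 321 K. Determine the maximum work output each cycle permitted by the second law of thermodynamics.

No engine can exceed the Carnot limit: η_max = 1 − T_C/T_H = 1 − 321.00/1860.00 = 0.8274.
W_max = η_max · Q_H = 0.8274 × 57.7 = 47.7 kJ.

W_max ≈ 47.7 kJ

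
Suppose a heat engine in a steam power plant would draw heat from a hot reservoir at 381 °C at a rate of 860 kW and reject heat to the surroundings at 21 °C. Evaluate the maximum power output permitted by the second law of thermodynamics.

T_H = 381 °C → 381 + 273.15 = 654.15 K.
T_C = 21 °C → 21 + 273.15 = 294.15 K.
No engine can exceed the Carnot limit: η_max = 1 − T_C/T_H = 1 − 294.15/654.15 = 0.5503.
W_max = η_max · Q_H = 0.5503 × 860 = 473.3 kW.

Ẇ_max ≈ 473.3 kW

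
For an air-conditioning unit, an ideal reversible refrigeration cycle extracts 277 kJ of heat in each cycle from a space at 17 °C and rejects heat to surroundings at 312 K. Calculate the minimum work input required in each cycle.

W_in ≈ 20.86 kJ

T_C = 17 °C → 17 + 273.15 = 290.15 K.
Carnot COP: COP_R = T_C/(T_H − T_C) = 290.15/21.85 = 13.2792.
W = Q_C/COP_R = 277/13.2792 = 20.86 kJ.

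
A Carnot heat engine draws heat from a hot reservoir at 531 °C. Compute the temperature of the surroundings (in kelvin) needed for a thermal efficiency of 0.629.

T_C ≈ 298 K

T_H = 531 °C → 531 + 273.15 = 804.15 K.
From η = 1 − T_C/T_H, T_C = T_H·(1 − η) = 804.15 × (1 − 0.629) = 298 K.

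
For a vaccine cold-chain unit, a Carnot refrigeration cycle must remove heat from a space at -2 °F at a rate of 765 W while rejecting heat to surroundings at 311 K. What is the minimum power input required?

T_C = -2 °F → (-2 − 32) × 5/9 = -18.89 °C = 254.26 K.
For a reversible refrigerator, COP_R = T_C/(T_H − T_C) = 254.26/56.74 = 4.4812.
W = Q_C/COP_R = 765/4.4812 = 171 W.

Ẇ_in ≈ 171 W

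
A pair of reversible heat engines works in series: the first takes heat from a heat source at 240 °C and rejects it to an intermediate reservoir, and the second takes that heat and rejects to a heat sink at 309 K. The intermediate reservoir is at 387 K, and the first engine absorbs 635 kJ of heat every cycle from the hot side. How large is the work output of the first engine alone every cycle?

W₁ ≈ 156 kJ

T_H = 240 °C → 240 + 273.15 = 513.15 K.
First-stage efficiency η₁ = 1 − T_m/T_H = 1 − 387.00/513.15 = 0.2458.
W₁ = η₁·Q_H = 0.2458 × 635 = 156 kJ.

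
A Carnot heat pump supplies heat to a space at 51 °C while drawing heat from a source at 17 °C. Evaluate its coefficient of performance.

COP_HP ≈ 9.53

T_H = 51 °C → 51 + 273.15 = 324.15 K.
T_C = 17 °C → 17 + 273.15 = 290.15 K.
Reversible heating COP: COP_HP = T_H/(T_H − T_C) = 324.15/(324.15 − 290.15) = 9.53.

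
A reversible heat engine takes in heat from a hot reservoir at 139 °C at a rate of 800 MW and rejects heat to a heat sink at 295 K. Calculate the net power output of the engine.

Ẇ ≈ 227 MW

T_H = 139 °C → 139 + 273.15 = 412.15 K.
Carnot efficiency: η = 1 − T_C/T_H = 1 − 295.00/412.15 = 0.2842.
W = η·Q_H = 0.2842 × 800 = 227 MW.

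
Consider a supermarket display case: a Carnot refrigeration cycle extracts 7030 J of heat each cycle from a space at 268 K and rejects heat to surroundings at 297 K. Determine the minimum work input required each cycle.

For a reversible refrigerator, COP_R = T_C/(T_H − T_C) = 268.00/29.00 = 9.2414.
W = Q_C/COP_R = 7030/9.2414 = 761 J.

W_in ≈ 761 J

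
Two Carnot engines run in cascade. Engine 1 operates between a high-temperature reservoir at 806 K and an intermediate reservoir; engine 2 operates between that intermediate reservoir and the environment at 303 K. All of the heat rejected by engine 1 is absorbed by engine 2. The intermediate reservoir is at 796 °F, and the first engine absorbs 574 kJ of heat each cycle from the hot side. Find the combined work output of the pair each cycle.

W_total ≈ 358 kJ

Two reversible stages in series are equivalent to a single Carnot engine between T_H and T_C, so η_total = 1 − T_C/T_H = 1 − 303.00/806.00 = 0.6241.
W_total = η_total · Q_H = 0.6241 × 574 = 358 kJ.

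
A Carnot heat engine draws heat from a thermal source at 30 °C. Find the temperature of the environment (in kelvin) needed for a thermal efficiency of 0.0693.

T_H = 30 °C → 30 + 273.15 = 303.15 K.
From η = 1 − T_C/T_H, T_C = T_H·(1 − η) = 303.15 × (1 − 0.0693) = 282.1 K.

T_C ≈ 282.1 K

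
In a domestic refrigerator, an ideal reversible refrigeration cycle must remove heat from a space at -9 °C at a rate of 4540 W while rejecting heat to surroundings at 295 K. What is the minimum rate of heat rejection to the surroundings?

Q̇_H ≈ 5070 W

T_C = -9 °C → -9 + 273.15 = 264.15 K.
For a reversible cycle Q_H/Q_C = T_H/T_C, so Q_H = Q_C·T_H/T_C = 4540 × 295.00/264.15 = 5070 W.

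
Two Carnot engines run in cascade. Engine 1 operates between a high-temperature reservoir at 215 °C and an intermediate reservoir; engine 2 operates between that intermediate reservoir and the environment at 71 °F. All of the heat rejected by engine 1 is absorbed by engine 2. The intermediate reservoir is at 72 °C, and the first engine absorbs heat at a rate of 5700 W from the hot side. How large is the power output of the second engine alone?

Ẇ₂ ≈ 588 W

T_H = 215 °C → 215 + 273.15 = 488.15 K.
T_C = 71 °F → (71 − 32) × 5/9 = 21.67 °C = 294.82 K.
T_m = 72 °C → 72 + 273.15 = 345.15 K.
Heat entering the second stage: Q_m = Q_H·(T_m/T_H) = 5700 × 345.15/488.15 = 4030 W.
Second-stage efficiency η₂ = 1 − T_C/T_m = 1 − 294.82/345.15 = 0.1458, so W₂ = η₂·Q_m = 588 W.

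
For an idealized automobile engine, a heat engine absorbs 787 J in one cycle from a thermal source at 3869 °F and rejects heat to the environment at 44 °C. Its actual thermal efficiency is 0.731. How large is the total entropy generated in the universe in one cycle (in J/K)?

ΔS_univ ≈ 0.340 J/K

T_H = 3869 °F → (3869 − 32) × 5/9 = 2131.67 °C = 2404.82 K.
T_C = 44 °C → 44 + 273.15 = 317.15 K.
W = η·Q_H = 0.731 × 787 = 575.3 J, so Q_C = Q_H − W = 211.7 J.
Entropy balance on the reservoirs: −Q_H/T_H = -0.3273 J/K, +Q_C/T_C = 0.6675 J/K.
ΔS_univ = −Q_H/T_H + Q_C/T_C = 0.340 J/K (> 0, since η = 0.731 < η_Carnot = 0.868).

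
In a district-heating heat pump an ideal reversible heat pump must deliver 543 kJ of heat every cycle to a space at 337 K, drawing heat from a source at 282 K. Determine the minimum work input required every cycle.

W_in ≈ 88.6 kJ

COP_HP = T_H/(T_H − T_C) = 337.00/55.00 = 6.1273.
W = Q_H/COP_HP = 543/6.1273 = 88.6 kJ.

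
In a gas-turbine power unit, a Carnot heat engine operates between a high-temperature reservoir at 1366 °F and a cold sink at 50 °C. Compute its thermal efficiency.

η ≈ 0.681

T_H = 1366 °F → (1366 − 32) × 5/9 = 741.11 °C = 1014.26 K.
T_C = 50 °C → 50 + 273.15 = 323.15 K.
The Carnot efficiency is η = 1 − T_C/T_H = 1 − 323.15/1014.26 = 0.681.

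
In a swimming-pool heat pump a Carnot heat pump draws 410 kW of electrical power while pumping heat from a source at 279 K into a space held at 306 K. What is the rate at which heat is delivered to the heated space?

Q̇_H ≈ 4647 kW

The Carnot heat-pump COP is COP_HP = T_H/(T_H − T_C) = 306.00/27.00 = 11.3333.
Q_H = COP_HP · W = 11.3333 × 410 = 4647 kW.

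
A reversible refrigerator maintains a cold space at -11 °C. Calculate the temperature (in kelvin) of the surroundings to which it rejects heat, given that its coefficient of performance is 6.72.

T_H ≈ 301.2 K

T_C = -11 °C → -11 + 273.15 = 262.15 K.
COP_R = T_C/(T_H − T_C) ⇒ T_H = T_C·(1 + 1/COP_R) = 262.15 × (1 + 1/6.72) = 301.2 K.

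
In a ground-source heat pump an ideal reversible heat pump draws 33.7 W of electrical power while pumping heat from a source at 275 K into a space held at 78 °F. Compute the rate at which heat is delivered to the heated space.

T_H = 78 °F → (78 − 32) × 5/9 = 25.56 °C = 298.71 K.
The Carnot heat-pump COP is COP_HP = T_H/(T_H − T_C) = 298.71/23.71 = 12.6007.
Q_H = COP_HP · W = 12.6007 × 33.7 = 425 W.

Q̇_H ≈ 425 W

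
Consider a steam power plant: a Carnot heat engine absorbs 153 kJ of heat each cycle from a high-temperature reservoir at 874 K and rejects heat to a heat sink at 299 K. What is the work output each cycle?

W ≈ 100.7 kJ

Carnot efficiency: η = 1 − T_C/T_H = 1 − 299.00/874.00 = 0.6579.
W = η·Q_H = 0.6579 × 153 = 100.7 kJ.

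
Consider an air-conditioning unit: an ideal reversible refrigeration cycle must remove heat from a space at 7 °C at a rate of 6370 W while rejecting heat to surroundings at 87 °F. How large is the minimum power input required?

T_H = 87 °F → (87 − 32) × 5/9 = 30.56 °C = 303.71 K.
T_C = 7 °C → 7 + 273.15 = 280.15 K.
For a reversible refrigerator, COP_R = T_C/(T_H − T_C) = 280.15/23.56 = 11.8932.
W = Q_C/COP_R = 6370/11.8932 = 535.6 W.

Ẇ_in ≈ 535.6 W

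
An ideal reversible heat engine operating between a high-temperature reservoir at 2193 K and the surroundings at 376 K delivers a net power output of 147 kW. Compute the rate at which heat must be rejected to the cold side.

η_rev = 1 − T_C/T_H = 1 − 376.00/2193.00 = 0.8285.
Since Q_C/Q_H = T_C/T_H and Q_H = W/η, Q_C = W·T_C/(T_H − T_C) = 147 × 376.00/1817.00 = 30.42 kW.

Q̇_C ≈ 30.42 kW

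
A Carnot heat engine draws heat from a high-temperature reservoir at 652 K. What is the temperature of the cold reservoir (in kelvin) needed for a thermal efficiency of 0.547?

T_C ≈ 295 K

From η = 1 − T_C/T_H, T_C = T_H·(1 − η) = 652.00 × (1 − 0.547) = 295 K.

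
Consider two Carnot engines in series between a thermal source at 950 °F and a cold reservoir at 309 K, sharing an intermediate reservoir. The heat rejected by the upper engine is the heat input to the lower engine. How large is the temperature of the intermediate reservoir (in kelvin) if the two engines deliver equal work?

T_m ≈ 546 K

T_H = 950 °F → (950 − 32) × 5/9 = 510.00 °C = 783.15 K.
For reversible stages Q_m = Q_H·(T_m/T_H). Setting W₁ = Q_H(1 − T_m/T_H) equal to W₂ = Q_m(1 − T_C/T_m) = Q_H·(T_m − T_C)/T_H gives T_H − T_m = T_m − T_C, so T_m = (T_H + T_C)/2 = (783.15 + 309.00)/2 = 546 K.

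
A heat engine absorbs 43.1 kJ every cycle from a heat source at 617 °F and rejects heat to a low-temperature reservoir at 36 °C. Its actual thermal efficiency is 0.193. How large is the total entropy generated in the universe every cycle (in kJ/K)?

T_H = 617 °F → (617 − 32) × 5/9 = 325.00 °C = 598.15 K.
T_C = 36 °C → 36 + 273.15 = 309.15 K.
W = η·Q_H = 0.193 × 43.1 = 8.318 kJ, so Q_C = Q_H − W = 34.78 kJ.
Reservoir entropy changes: ΔS_H = −Q_H/T_H = −43.1/598.15 = -0.07206 kJ/K and ΔS_C = +Q_C/T_C = 34.78/309.15 = 0.1125 kJ/K.
ΔS_univ = −Q_H/T_H + Q_C/T_C = 0.04045 kJ/K (> 0, since η = 0.193 < η_Carnot = 0.483).

ΔS_univ ≈ 0.04045 kJ/K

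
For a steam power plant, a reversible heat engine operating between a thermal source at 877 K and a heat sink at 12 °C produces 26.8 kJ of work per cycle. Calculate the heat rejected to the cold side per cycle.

Q_C ≈ 12.9 kJ

T_C = 12 °C → 12 + 273.15 = 285.15 K.
Carnot efficiency: η = 1 − T_C/T_H = 1 − 285.15/877.00 = 0.6749.
Since Q_C/Q_H = T_C/T_H and Q_H = W/η, Q_C = W·T_C/(T_H − T_C) = 26.8 × 285.15/591.85 = 12.9 kJ.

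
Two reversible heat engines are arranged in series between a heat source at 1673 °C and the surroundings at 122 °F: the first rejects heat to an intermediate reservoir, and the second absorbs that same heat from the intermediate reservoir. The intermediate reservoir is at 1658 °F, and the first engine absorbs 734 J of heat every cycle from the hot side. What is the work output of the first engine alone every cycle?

W₁ ≈ 290.3 J

T_H = 1673 °C → 1673 + 273.15 = 1946.15 K.
T_C = 122 °F → (122 − 32) × 5/9 = 50.00 °C = 323.15 K.
T_m = 1658 °F → (1658 − 32) × 5/9 = 903.33 °C = 1176.48 K.
First-stage efficiency η₁ = 1 − T_m/T_H = 1 − 1176.48/1946.15 = 0.3955.
W₁ = η₁·Q_H = 0.3955 × 734 = 290.3 J.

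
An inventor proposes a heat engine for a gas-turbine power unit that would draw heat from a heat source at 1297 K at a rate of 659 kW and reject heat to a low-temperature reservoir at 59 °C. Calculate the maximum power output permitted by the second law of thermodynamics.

Ẇ_max ≈ 490 kW

T_C = 59 °C → 59 + 273.15 = 332.15 K.
The second-law ceiling is the Carnot efficiency, η_max = 1 − T_C/T_H = 1 − 332.15/1297.00 = 0.7439.
W_max = η_max · Q_H = 0.7439 × 659 = 490 kW.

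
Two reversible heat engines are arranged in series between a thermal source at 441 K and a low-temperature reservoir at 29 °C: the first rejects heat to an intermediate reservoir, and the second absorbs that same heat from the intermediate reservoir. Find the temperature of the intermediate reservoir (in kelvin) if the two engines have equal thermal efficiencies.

T_C = 29 °C → 29 + 273.15 = 302.15 K.
Equal efficiencies require 1 − T_m/T_H = 1 − T_C/T_m, i.e. T_m/T_H = T_C/T_m, so T_m = √(T_H·T_C) = √(441.00 × 302.15) = 365.0 K.

T_m ≈ 365.0 K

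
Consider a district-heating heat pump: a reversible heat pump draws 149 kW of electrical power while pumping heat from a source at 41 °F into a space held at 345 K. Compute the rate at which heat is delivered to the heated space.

Q̇_H ≈ 769 kW

T_C = 41 °F → (41 − 32) × 5/9 = 5.00 °C = 278.15 K.
Reversible heating COP: COP_HP = T_H/(T_H − T_C) = 345.00/66.85 = 5.1608.
Q_H = COP_HP · W = 5.1608 × 149 = 769 kW.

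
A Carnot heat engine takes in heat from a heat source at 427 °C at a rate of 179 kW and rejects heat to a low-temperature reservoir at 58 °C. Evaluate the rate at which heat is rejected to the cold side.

Q̇_C ≈ 84.7 kW

T_H = 427 °C → 427 + 273.15 = 700.15 K.
T_C = 58 °C → 58 + 273.15 = 331.15 K.
Since the cycle is reversible, η = 1 − T_C/T_H = 1 − 331.15/700.15 = 0.5270.
For a reversible cycle Q_C/Q_H = T_C/T_H, so Q_C = 179 × 331.15/700.15 = 84.7 kW.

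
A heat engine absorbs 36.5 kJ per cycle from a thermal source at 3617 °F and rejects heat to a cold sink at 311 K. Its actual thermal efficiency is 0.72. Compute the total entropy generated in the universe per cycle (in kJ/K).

T_H = 3617 °F → (3617 − 32) × 5/9 = 1991.67 °C = 2264.82 K.
W = η·Q_H = 0.72 × 36.5 = 26.28 kJ, so Q_C = Q_H − W = 10.22 kJ.
The hot reservoir loses entropy Q_H/T_H = 36.5/2264.82 = 0.01612 kJ/K; the cold reservoir gains Q_C/T_C = 10.22/311.00 = 0.03286 kJ/K.
ΔS_univ = −Q_H/T_H + Q_C/T_C = 0.0167 kJ/K (> 0, since η = 0.72 < η_Carnot = 0.863).

ΔS_univ ≈ 0.0167 kJ/K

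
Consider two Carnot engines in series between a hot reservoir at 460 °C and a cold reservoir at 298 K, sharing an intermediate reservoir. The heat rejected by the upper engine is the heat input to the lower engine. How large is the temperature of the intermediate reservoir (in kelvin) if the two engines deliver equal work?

T_H = 460 °C → 460 + 273.15 = 733.15 K.
For reversible stages Q_m = Q_H·(T_m/T_H). Setting W₁ = Q_H(1 − T_m/T_H) equal to W₂ = Q_m(1 − T_C/T_m) = Q_H·(T_m − T_C)/T_H gives T_H − T_m = T_m − T_C, so T_m = (T_H + T_C)/2 = (733.15 + 298.00)/2 = 516 K.

T_m ≈ 516 K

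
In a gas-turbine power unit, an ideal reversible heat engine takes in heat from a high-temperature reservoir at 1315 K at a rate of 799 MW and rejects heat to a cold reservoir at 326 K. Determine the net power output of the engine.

Ẇ ≈ 601 MW

Since the cycle is reversible, η = 1 − T_C/T_H = 1 − 326.00/1315.00 = 0.7521.
W = η·Q_H = 0.7521 × 799 = 601 MW.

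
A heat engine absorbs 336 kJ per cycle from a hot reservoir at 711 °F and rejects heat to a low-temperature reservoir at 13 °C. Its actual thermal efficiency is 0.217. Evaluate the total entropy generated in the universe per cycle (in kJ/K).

T_H = 711 °F → (711 − 32) × 5/9 = 377.22 °C = 650.37 K.
T_C = 13 °C → 13 + 273.15 = 286.15 K.
W = η·Q_H = 0.217 × 336 = 72.91 kJ, so Q_C = Q_H − W = 263.1 kJ.
Entropy balance on the reservoirs: −Q_H/T_H = -0.5166 kJ/K, +Q_C/T_C = 0.9194 kJ/K.
ΔS_univ = −Q_H/T_H + Q_C/T_C = 0.403 kJ/K (> 0, since η = 0.217 < η_Carnot = 0.560).

ΔS_univ ≈ 0.403 kJ/K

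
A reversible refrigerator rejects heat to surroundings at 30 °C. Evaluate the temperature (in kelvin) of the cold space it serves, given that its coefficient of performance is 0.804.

T_C ≈ 135 K

T_H = 30 °C → 30 + 273.15 = 303.15 K.
COP_R = T_C/(T_H − T_C) ⇒ T_C = T_H·COP_R/(1 + COP_R) = 303.15 × 0.804/(1 + 0.804) = 135 K.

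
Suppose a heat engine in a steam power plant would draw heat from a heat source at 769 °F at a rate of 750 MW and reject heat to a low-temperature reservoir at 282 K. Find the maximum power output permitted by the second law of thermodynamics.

Ẇ_max ≈ 440.2 MW

T_H = 769 °F → (769 − 32) × 5/9 = 409.44 °C = 682.59 K.
The second-law ceiling is the Carnot efficiency, η_max = 1 − T_C/T_H = 1 − 282.00/682.59 = 0.5869.
W_max = η_max · Q_H = 0.5869 × 750 = 440.2 MW.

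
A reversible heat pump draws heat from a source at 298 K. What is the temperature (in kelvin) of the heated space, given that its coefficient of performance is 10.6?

COP_HP = T_H/(T_H − T_C) ⇒ T_H = T_C·COP_HP/(COP_HP − 1) = 298.00 × 10.6/(10.6 − 1) = 329.0 K.

T_H ≈ 329.0 K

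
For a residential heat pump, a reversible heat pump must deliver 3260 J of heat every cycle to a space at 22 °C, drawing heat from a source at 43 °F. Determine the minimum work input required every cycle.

T_H = 22 °C → 22 + 273.15 = 295.15 K.
T_C = 43 °F → (43 − 32) × 5/9 = 6.11 °C = 279.26 K.
COP_HP = T_H/(T_H − T_C) = 295.15/15.89 = 18.5759.
W = Q_H/COP_HP = 3260/18.5759 = 175 J.

W_in ≈ 175 J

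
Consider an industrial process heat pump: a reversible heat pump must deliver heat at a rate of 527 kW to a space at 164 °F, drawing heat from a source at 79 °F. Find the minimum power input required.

T_H = 164 °F → (164 − 32) × 5/9 = 73.33 °C = 346.48 K.
T_C = 79 °F → (79 − 32) × 5/9 = 26.11 °C = 299.26 K.
COP_HP = T_H/(T_H − T_C) = 346.48/47.22 = 7.3373.
W = Q_H/COP_HP = 527/7.3373 = 71.8 kW.

Ẇ_in ≈ 71.8 kW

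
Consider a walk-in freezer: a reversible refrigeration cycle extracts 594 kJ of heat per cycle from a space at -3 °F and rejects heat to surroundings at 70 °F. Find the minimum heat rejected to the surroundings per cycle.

T_H = 70 °F → (70 − 32) × 5/9 = 21.11 °C = 294.26 K.
T_C = -3 °F → (-3 − 32) × 5/9 = -19.44 °C = 253.71 K.
For a reversible cycle Q_H/Q_C = T_H/T_C, so Q_H = Q_C·T_H/T_C = 594 × 294.26/253.71 = 689 kJ.

Q_H ≈ 689 kJ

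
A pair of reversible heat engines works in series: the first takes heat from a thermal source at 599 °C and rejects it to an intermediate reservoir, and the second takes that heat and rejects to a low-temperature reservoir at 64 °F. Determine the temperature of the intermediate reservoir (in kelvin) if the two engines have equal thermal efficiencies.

T_m ≈ 503.7 K

T_H = 599 °C → 599 + 273.15 = 872.15 K.
T_C = 64 °F → (64 − 32) × 5/9 = 17.78 °C = 290.93 K.
Equal efficiencies require 1 − T_m/T_H = 1 − T_C/T_m, i.e. T_m/T_H = T_C/T_m, so T_m = √(T_H·T_C) = √(872.15 × 290.93) = 503.7 K.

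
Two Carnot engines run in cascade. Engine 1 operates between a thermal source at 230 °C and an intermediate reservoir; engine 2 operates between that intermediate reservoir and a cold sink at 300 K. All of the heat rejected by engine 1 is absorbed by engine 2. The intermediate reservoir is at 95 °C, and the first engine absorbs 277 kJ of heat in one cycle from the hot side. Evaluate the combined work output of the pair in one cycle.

T_H = 230 °C → 230 + 273.15 = 503.15 K.
Two reversible stages in series are equivalent to a single Carnot engine between T_H and T_C, so η_total = 1 − T_C/T_H = 1 − 300.00/503.15 = 0.4038.
W_total = η_total · Q_H = 0.4038 × 277 = 112 kJ.

W_total ≈ 112 kJ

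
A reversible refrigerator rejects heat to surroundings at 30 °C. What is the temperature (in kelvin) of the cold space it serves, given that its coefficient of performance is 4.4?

T_C ≈ 247 K

T_H = 30 °C → 30 + 273.15 = 303.15 K.
COP_R = T_C/(T_H − T_C) ⇒ T_C = T_H·COP_R/(1 + COP_R) = 303.15 × 4.4/(1 + 4.4) = 247 K.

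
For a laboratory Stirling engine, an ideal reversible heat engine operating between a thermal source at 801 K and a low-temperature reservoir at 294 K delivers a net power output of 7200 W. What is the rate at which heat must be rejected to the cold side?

For a reversible engine, η = 1 − T_C/T_H = 1 − 294.00/801.00 = 0.6330.
Since Q_C/Q_H = T_C/T_H and Q_H = W/η, Q_C = W·T_C/(T_H − T_C) = 7200 × 294.00/507.00 = 4175 W.

Q̇_C ≈ 4175 W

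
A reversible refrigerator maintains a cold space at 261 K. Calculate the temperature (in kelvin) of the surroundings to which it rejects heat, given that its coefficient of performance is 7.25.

T_H ≈ 297 K

COP_R = T_C/(T_H − T_C) ⇒ T_H = T_C·(1 + 1/COP_R) = 261.00 × (1 + 1/7.25) = 297 K.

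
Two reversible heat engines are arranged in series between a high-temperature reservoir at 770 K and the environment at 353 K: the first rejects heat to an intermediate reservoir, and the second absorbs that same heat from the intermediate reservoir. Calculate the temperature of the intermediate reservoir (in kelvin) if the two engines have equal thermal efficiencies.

Equal efficiencies require 1 − T_m/T_H = 1 − T_C/T_m, i.e. T_m/T_H = T_C/T_m, so T_m = √(T_H·T_C) = √(770.00 × 353.00) = 521.4 K.

T_m ≈ 521.4 K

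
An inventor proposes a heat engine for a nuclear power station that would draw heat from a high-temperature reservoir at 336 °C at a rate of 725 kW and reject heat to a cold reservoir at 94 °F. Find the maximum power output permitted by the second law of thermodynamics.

Ẇ_max ≈ 359 kW

T_H = 336 °C → 336 + 273.15 = 609.15 K.
T_C = 94 °F → (94 − 32) × 5/9 = 34.44 °C = 307.59 K.
The upper bound on efficiency is η_max = 1 − T_C/T_H = 1 − 307.59/609.15 = 0.4950.
W_max = η_max · Q_H = 0.4950 × 725 = 359 kW.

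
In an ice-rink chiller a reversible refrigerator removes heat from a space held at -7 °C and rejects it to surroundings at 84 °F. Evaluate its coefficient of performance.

T_H = 84 °F → (84 − 32) × 5/9 = 28.89 °C = 302.04 K.
T_C = -7 °C → -7 + 273.15 = 266.15 K.
For a reversible refrigerator, COP_R = T_C/(T_H − T_C) = 266.15/(302.04 − 266.15) = 7.42.

COP_R ≈ 7.42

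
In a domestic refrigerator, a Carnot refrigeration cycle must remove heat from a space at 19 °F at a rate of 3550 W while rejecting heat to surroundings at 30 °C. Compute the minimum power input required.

T_H = 30 °C → 30 + 273.15 = 303.15 K.
T_C = 19 °F → (19 − 32) × 5/9 = -7.22 °C = 265.93 K.
For a reversible refrigerator, COP_R = T_C/(T_H − T_C) = 265.93/37.22 = 7.1443.
W = Q_C/COP_R = 3550/7.1443 = 496.9 W.

Ẇ_in ≈ 496.9 W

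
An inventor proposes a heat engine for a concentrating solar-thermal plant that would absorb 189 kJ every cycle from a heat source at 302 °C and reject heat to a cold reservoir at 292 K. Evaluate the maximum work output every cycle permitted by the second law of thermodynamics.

W_max ≈ 93.05 kJ

T_H = 302 °C → 302 + 273.15 = 575.15 K.
No engine can exceed the Carnot limit: η_max = 1 − T_C/T_H = 1 − 292.00/575.15 = 0.4923.
W_max = η_max · Q_H = 0.4923 × 189 = 93.05 kJ.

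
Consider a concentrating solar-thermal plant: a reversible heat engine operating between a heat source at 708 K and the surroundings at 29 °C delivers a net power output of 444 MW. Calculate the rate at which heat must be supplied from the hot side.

Q̇_H ≈ 775 MW

T_C = 29 °C → 29 + 273.15 = 302.15 K.
Carnot efficiency: η = 1 − T_C/T_H = 1 − 302.15/708.00 = 0.5732.
Q_H = W/η = 444/0.5732 = 775 MW.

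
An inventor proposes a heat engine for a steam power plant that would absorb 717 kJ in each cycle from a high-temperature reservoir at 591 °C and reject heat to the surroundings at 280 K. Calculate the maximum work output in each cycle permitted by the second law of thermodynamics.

T_H = 591 °C → 591 + 273.15 = 864.15 K.
The upper bound on efficiency is η_max = 1 − T_C/T_H = 1 − 280.00/864.15 = 0.6760.
W_max = η_max · Q_H = 0.6760 × 717 = 485 kJ.

W_max ≈ 485 kJ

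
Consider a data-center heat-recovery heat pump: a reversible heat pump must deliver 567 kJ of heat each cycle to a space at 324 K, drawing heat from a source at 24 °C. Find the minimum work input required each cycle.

W_in ≈ 47.0 kJ

T_C = 24 °C → 24 + 273.15 = 297.15 K.
Reversible heating COP: COP_HP = T_H/(T_H − T_C) = 324.00/26.85 = 12.0670.
W = Q_H/COP_HP = 567/12.0670 = 47.0 kJ.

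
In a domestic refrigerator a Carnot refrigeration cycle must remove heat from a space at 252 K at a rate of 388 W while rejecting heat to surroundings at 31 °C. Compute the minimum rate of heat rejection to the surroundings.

Q̇_H ≈ 468 W

T_H = 31 °C → 31 + 273.15 = 304.15 K.
For a reversible cycle Q_H/Q_C = T_H/T_C, so Q_H = Q_C·T_H/T_C = 388 × 304.15/252.00 = 468 W.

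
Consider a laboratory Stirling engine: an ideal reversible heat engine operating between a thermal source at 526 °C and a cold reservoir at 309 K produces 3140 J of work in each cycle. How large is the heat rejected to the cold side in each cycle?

T_H = 526 °C → 526 + 273.15 = 799.15 K.
For a reversible engine, η = 1 − T_C/T_H = 1 − 309.00/799.15 = 0.6133.
Since Q_C/Q_H = T_C/T_H and Q_H = W/η, Q_C = W·T_C/(T_H − T_C) = 3140 × 309.00/490.15 = 1980 J.

Q_C ≈ 1980 J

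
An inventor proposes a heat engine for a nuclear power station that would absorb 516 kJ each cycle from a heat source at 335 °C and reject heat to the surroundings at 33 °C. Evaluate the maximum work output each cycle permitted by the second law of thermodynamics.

W_max ≈ 256 kJ

T_H = 335 °C → 335 + 273.15 = 608.15 K.
T_C = 33 °C → 33 + 273.15 = 306.15 K.
No engine can exceed the Carnot limit: η_max = 1 − T_C/T_H = 1 − 306.15/608.15 = 0.4966.
W_max = η_max · Q_H = 0.4966 × 516 = 256 kJ.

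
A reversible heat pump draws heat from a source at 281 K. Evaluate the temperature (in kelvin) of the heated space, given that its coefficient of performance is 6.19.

T_H ≈ 335 K

COP_HP = T_H/(T_H − T_C) ⇒ T_H = T_C·COP_HP/(COP_HP − 1) = 281.00 × 6.19/(6.19 − 1) = 335 K.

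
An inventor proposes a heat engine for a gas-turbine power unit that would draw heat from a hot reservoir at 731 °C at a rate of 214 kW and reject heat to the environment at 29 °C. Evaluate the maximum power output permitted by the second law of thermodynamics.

Ẇ_max ≈ 150 kW

T_H = 731 °C → 731 + 273.15 = 1004.15 K.
T_C = 29 °C → 29 + 273.15 = 302.15 K.
By the Carnot theorem, η_max = 1 − T_C/T_H = 1 − 302.15/1004.15 = 0.6991.
W_max = η_max · Q_H = 0.6991 × 214 = 150 kW.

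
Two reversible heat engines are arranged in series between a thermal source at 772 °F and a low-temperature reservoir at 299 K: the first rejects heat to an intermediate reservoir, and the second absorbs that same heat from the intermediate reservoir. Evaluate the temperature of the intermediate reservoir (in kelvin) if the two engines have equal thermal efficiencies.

T_H = 772 °F → (772 − 32) × 5/9 = 411.11 °C = 684.26 K.
Equal efficiencies require 1 − T_m/T_H = 1 − T_C/T_m, i.e. T_m/T_H = T_C/T_m, so T_m = √(T_H·T_C) = √(684.26 × 299.00) = 452.3 K.

T_m ≈ 452.3 K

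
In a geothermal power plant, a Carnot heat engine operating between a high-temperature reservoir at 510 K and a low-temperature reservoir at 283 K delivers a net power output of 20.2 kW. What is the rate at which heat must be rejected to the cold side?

Since the cycle is reversible, η = 1 − T_C/T_H = 1 − 283.00/510.00 = 0.4451.
Since Q_C/Q_H = T_C/T_H and Q_H = W/η, Q_C = W·T_C/(T_H − T_C) = 20.2 × 283.00/227.00 = 25.2 kW.

Q̇_C ≈ 25.2 kW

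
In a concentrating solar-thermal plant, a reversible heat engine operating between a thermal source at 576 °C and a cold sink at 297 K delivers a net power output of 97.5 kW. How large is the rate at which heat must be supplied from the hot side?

Q̇_H ≈ 149.9 kW

T_H = 576 °C → 576 + 273.15 = 849.15 K.
For a reversible engine, η = 1 − T_C/T_H = 1 − 297.00/849.15 = 0.6502.
Q_H = W/η = 97.5/0.6502 = 149.9 kW.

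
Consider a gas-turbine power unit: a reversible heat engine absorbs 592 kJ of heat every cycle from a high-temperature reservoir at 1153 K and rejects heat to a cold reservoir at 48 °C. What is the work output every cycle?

T_C = 48 °C → 48 + 273.15 = 321.15 K.
Carnot efficiency: η = 1 − T_C/T_H = 1 − 321.15/1153.00 = 0.7215.
W = η·Q_H = 0.7215 × 592 = 427 kJ.

W ≈ 427 kJ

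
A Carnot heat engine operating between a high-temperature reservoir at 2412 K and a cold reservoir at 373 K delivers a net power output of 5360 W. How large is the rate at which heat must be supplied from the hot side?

For a reversible engine, η = 1 − T_C/T_H = 1 − 373.00/2412.00 = 0.8454.
Q_H = W/η = 5360/0.8454 = 6341 W.

Q̇_H ≈ 6341 W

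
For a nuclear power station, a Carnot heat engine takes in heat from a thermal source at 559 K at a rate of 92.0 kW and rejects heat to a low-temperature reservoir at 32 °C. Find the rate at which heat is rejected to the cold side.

Q̇_C ≈ 50.2 kW

T_C = 32 °C → 32 + 273.15 = 305.15 K.
η_rev = 1 − T_C/T_H = 1 − 305.15/559.00 = 0.4541.
For a reversible cycle Q_C/Q_H = T_C/T_H, so Q_C = 92.0 × 305.15/559.00 = 50.2 kW.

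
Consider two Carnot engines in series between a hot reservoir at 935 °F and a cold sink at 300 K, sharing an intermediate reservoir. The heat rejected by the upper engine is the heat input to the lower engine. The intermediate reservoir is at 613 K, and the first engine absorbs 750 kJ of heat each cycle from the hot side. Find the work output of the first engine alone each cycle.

T_H = 935 °F → (935 − 32) × 5/9 = 501.67 °C = 774.82 K.
First-stage efficiency η₁ = 1 − T_m/T_H = 1 − 613.00/774.82 = 0.2088.
W₁ = η₁·Q_H = 0.2088 × 750 = 157 kJ.

W₁ ≈ 157 kJ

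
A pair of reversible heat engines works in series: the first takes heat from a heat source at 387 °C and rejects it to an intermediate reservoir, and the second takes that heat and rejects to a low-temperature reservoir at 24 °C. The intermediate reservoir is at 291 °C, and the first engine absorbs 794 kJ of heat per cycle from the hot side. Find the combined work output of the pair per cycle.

T_H = 387 °C → 387 + 273.15 = 660.15 K.
T_C = 24 °C → 24 + 273.15 = 297.15 K.
Two reversible stages in series are equivalent to a single Carnot engine between T_H and T_C, so η_total = 1 − T_C/T_H = 1 − 297.15/660.15 = 0.5499.
W_total = η_total · Q_H = 0.5499 × 794 = 437 kJ.

W_total ≈ 437 kJ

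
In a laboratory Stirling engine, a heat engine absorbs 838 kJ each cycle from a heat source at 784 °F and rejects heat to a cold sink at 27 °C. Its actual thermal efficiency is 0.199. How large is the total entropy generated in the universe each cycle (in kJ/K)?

ΔS_univ ≈ 1.02 kJ/K

T_H = 784 °F → (784 − 32) × 5/9 = 417.78 °C = 690.93 K.
T_C = 27 °C → 27 + 273.15 = 300.15 K.
W = η·Q_H = 0.199 × 838 = 166.8 kJ, so Q_C = Q_H − W = 671.2 kJ.
Reservoir entropy changes: ΔS_H = −Q_H/T_H = −838/690.93 = -1.213 kJ/K and ΔS_C = +Q_C/T_C = 671.2/300.15 = 2.236 kJ/K.
ΔS_univ = −Q_H/T_H + Q_C/T_C = 1.02 kJ/K (> 0, since η = 0.199 < η_Carnot = 0.566).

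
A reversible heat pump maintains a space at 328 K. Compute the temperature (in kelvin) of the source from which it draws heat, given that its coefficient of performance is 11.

COP_HP = T_H/(T_H − T_C) ⇒ T_C = T_H·(COP_HP − 1)/COP_HP = 328.00 × (11 − 1)/11 = 298 K.

T_C ≈ 298 K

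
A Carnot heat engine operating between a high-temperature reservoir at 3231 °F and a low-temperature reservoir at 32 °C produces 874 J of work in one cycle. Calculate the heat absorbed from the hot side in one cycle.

Q_H ≈ 1030 J

T_H = 3231 °F → (3231 − 32) × 5/9 = 1777.22 °C = 2050.37 K.
T_C = 32 °C → 32 + 273.15 = 305.15 K.
The Carnot efficiency is η = 1 − T_C/T_H = 1 − 305.15/2050.37 = 0.8512.
Q_H = W/η = 874/0.8512 = 1030 J.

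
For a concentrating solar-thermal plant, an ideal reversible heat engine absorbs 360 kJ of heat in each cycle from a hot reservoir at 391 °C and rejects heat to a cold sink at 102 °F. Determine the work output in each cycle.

T_H = 391 °C → 391 + 273.15 = 664.15 K.
T_C = 102 °F → (102 − 32) × 5/9 = 38.89 °C = 312.04 K.
Since the cycle is reversible, η = 1 − T_C/T_H = 1 − 312.04/664.15 = 0.5302.
W = η·Q_H = 0.5302 × 360 = 191 kJ.

W ≈ 191 kJ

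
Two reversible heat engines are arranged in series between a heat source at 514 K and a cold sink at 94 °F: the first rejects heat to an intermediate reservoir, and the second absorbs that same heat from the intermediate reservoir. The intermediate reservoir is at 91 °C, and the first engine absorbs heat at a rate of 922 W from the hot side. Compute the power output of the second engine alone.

T_C = 94 °F → (94 − 32) × 5/9 = 34.44 °C = 307.59 K.
T_m = 91 °C → 91 + 273.15 = 364.15 K.
Heat entering the second stage: Q_m = Q_H·(T_m/T_H) = 922 × 364.15/514.00 = 653 W.
Second-stage efficiency η₂ = 1 − T_C/T_m = 1 − 307.59/364.15 = 0.1553, so W₂ = η₂·Q_m = 101 W.

Ẇ₂ ≈ 101 W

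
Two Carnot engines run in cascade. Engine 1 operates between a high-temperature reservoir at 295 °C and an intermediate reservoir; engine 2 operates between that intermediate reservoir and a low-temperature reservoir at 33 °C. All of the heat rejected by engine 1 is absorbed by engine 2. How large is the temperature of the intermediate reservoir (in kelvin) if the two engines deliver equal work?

T_H = 295 °C → 295 + 273.15 = 568.15 K.
T_C = 33 °C → 33 + 273.15 = 306.15 K.
For reversible stages Q_m = Q_H·(T_m/T_H). Setting W₁ = Q_H(1 − T_m/T_H) equal to W₂ = Q_m(1 − T_C/T_m) = Q_H·(T_m − T_C)/T_H gives T_H − T_m = T_m − T_C, so T_m = (T_H + T_C)/2 = (568.15 + 306.15)/2 = 437 K.

T_m ≈ 437 K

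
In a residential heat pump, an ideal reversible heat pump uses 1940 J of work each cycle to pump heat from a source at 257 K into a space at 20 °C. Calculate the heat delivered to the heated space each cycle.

T_H = 20 °C → 20 + 273.15 = 293.15 K.
COP_HP = T_H/(T_H − T_C) = 293.15/36.15 = 8.1093.
Q_H = COP_HP · W = 8.1093 × 1940 = 15700 J.

Q_H ≈ 15700 J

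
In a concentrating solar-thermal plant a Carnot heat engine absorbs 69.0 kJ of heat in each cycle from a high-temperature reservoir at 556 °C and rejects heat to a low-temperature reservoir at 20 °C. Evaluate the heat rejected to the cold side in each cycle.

T_H = 556 °C → 556 + 273.15 = 829.15 K.
T_C = 20 °C → 20 + 273.15 = 293.15 K.
η_rev = 1 − T_C/T_H = 1 − 293.15/829.15 = 0.6464.
For a reversible cycle Q_C/Q_H = T_C/T_H, so Q_C = 69.0 × 293.15/829.15 = 24.40 kJ.

Q_C ≈ 24.40 kJ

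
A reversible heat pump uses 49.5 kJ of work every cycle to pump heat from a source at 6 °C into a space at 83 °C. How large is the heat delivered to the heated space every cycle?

T_H = 83 °C → 83 + 273.15 = 356.15 K.
T_C = 6 °C → 6 + 273.15 = 279.15 K.
Reversible heating COP: COP_HP = T_H/(T_H − T_C) = 356.15/77.00 = 4.6253.
Q_H = COP_HP · W = 4.6253 × 49.5 = 229.0 kJ.

Q_H ≈ 229.0 kJ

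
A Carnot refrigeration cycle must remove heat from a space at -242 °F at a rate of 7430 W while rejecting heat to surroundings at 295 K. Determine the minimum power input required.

Ẇ_in ≈ 10700 W

T_C = -242 °F → (-242 − 32) × 5/9 = -152.22 °C = 120.93 K.
For a reversible refrigerator, COP_R = T_C/(T_H − T_C) = 120.93/174.07 = 0.6947.
W = Q_C/COP_R = 7430/0.6947 = 10700 W.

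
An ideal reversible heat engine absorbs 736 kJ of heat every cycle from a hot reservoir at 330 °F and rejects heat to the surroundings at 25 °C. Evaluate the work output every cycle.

W ≈ 235.8 kJ

T_H = 330 °F → (330 − 32) × 5/9 = 165.56 °C = 438.71 K.
T_C = 25 °C → 25 + 273.15 = 298.15 K.
η_rev = 1 − T_C/T_H = 1 − 298.15/438.71 = 0.3204.
W = η·Q_H = 0.3204 × 736 = 235.8 kJ.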